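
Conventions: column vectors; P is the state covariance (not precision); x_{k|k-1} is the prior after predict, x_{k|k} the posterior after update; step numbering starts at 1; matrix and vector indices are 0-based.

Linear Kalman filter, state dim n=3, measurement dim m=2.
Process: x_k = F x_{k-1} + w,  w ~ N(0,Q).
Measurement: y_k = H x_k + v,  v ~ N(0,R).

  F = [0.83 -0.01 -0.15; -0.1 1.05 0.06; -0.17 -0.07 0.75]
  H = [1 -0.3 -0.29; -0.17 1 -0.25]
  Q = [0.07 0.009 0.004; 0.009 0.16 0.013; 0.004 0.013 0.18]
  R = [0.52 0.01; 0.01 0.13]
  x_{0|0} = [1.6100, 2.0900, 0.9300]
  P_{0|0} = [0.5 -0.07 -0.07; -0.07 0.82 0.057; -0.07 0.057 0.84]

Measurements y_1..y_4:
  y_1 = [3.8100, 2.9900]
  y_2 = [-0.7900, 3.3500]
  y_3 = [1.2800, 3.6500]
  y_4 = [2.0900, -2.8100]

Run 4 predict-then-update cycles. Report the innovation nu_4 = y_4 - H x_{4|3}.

step 1: x^-=[1.1759, 2.0893, 0.2775]  P^-=[0.4522 -0.1233 -0.2017; -0.1233 1.0948 0.0616; -0.2017 0.0616 0.6812]  S=[1.3297 -0.4483; -0.4483 1.2744]  K=[0.4224 0.0311; -0.0704 0.8387; -0.3787 -0.1916]  nu=[3.3414, 1.1700]  x^+=[2.6235, 2.8352, -1.2122]  P^+=[0.2255 0.0409 -0.0230; 0.0409 0.1389 0.0946; -0.0230 0.0946 0.5087]
step 2: x^-=[2.3310, 2.6418, -1.5536]  P^-=[0.2422 0.0035 -0.1019; 0.0035 0.3208 0.0985; -0.1019 0.0985 0.4702]  S=[0.9047 -0.0904; -0.0904 0.4281]  K=[0.3027 0.0353; -0.0665 0.6764; -0.3028 -0.0679]  nu=[-2.7790, 0.7160]  x^+=[1.5151, 3.3111, -0.7608]  P^+=[0.1607 0.0297 -0.0207; 0.0297 0.1128 0.0819; -0.0207 0.0819 0.3890]
step 3: x^-=[1.3386, 3.2795, -1.0599]  P^-=[0.1944 0.0026 -0.0772; 0.0026 0.2917 0.0857; -0.0772 0.0857 0.4014]  S=[0.8325 -0.0816; -0.0816 0.4021]  K=[0.2619 0.0256; -0.0674 0.6574; -0.2692 -0.0583]  nu=[0.6179, 0.3331]  x^+=[1.5089, 3.4568, -1.2457]  P^+=[0.1381 0.0245 -0.0197; 0.0245 0.1069 0.0719; -0.0197 0.0719 0.3423]
step 4: x^-=[1.4047, 3.4040, -1.4328]  P^-=[0.1776 0.0020 -0.0679; 0.0020 0.2847 0.0767; -0.0679 0.0767 0.3751]  S=[0.8062 -0.0791; -0.0791 0.3984]  K=[0.2459 0.0208; -0.0670 0.6522; -0.2540 -0.0643]  nu=[1.2910, -6.3334]  x^+=[1.5905, -0.8130, -1.3536]  P^+=[0.1294 0.0225 -0.0186; 0.0225 0.1047 0.0669; -0.0186 0.0669 0.3240]

innov = [1.2910, -6.3334]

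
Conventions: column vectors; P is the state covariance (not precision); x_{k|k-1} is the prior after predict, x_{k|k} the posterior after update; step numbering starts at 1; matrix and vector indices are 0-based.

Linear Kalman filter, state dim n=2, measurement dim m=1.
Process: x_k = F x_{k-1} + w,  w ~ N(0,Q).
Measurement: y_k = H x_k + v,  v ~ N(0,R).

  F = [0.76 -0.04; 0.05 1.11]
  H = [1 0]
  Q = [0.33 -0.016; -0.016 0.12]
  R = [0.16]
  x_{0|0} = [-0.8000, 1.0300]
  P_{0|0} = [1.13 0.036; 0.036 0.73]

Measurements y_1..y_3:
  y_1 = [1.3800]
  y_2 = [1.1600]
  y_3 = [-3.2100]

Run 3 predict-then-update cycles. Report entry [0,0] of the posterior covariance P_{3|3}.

step 1: x^-=[-0.6492, 1.1033]  P^-=[0.9817 0.0248; 0.0248 1.0263]  S=[1.1417]  K=[0.8599; 0.0217]  nu=[2.0292]  x^+=[1.0956, 1.1474]  P^+=[0.1376 0.0035; 0.0035 1.0257]
step 2: x^-=[0.7868, 1.3284]  P^-=[0.4109 -0.0534; -0.0534 1.3845]  S=[0.5709]  K=[0.7197; -0.0935]  nu=[0.3732]  x^+=[1.0554, 1.2935]  P^+=[0.1152 -0.0150; -0.0150 1.3795]
step 3: x^-=[0.7504, 1.4886]  P^-=[0.3996 -0.0855; -0.0855 1.8183]  S=[0.5596]  K=[0.7141; -0.1527]  nu=[-3.9604]  x^+=[-2.0777, 2.0934]  P^+=[0.1143 -0.0244; -0.0244 1.8053]

P_post[0,0] = 0.1143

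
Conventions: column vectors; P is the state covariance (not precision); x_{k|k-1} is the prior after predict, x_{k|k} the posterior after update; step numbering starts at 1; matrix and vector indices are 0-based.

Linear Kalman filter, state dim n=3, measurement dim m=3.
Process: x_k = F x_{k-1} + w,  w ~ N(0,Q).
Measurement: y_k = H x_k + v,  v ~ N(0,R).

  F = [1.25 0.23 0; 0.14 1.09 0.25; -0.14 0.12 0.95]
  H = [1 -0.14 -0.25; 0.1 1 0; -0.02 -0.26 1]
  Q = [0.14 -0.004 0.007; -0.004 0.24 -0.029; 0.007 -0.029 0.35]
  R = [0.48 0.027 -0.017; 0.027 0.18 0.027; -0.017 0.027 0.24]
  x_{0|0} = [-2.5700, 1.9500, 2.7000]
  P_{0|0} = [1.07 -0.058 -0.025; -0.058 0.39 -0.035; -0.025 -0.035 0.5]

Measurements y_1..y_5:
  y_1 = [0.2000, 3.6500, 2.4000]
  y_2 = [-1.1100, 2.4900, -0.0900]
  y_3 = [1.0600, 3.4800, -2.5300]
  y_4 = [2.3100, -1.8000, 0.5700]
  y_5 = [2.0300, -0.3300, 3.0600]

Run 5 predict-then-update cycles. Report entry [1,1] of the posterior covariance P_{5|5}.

P_post[1,1] = 0.1207

step 1: x^-=[-2.7640, 2.4407, 3.1588]  P^-=[1.7992 0.1903 -0.2137; 0.1903 0.7171 0.0879; -0.2137 0.0879 0.8285]  S=[2.4047 0.2775 -0.5043; 0.2775 0.9531 -0.1052; -0.5043 -0.1052 1.0825]  K=[0.7586 0.1780 0.0943; -0.0736 0.7880 -0.0522; -0.0430 0.1645 0.7441]  nu=[4.0954, 1.4857, -0.1795]  x^+=[0.5901, 3.3192, 3.0934]  P^+=[0.3764 0.0174 0.0266; 0.0174 0.1367 0.0459; 0.0266 0.0459 0.1962]
step 2: x^-=[1.5010, 4.4739, 3.2544]  P^-=[0.7454 0.1314 -0.0114; 0.1314 0.4542 0.0772; -0.0114 0.0772 0.5392]  S=[1.2423 0.1485 -0.2012; 0.1485 0.6680 -0.0225; -0.2012 -0.0225 0.7719]  K=[0.5783 0.1824 0.0777; -0.0539 0.7100 -0.0497; -0.0355 0.1443 0.6678]  nu=[-1.1711, -2.1340, -2.1512]  x^+=[0.2674, 3.1287, 1.5513]  P^+=[0.2905 0.0215 0.0251; 0.0215 0.1229 0.0405; 0.0251 0.0405 0.1758]
step 3: x^-=[1.0539, 3.8355, 1.8117]  P^-=[0.6127 0.1178 0.0008; 0.1178 0.4331 0.0659; 0.0008 0.0659 0.5180]  S=[1.1048 0.1273 -0.1774; 0.1273 0.6427 -0.0263; -0.1774 -0.0263 0.7544]  K=[0.5312 0.1765 0.0753; -0.0524 0.7003 -0.0530; -0.0345 0.1365 0.6605]  nu=[0.9960, -0.4609, -3.3234]  x^+=[1.2514, 3.6366, -0.4806]  P^+=[0.2677 0.0214 0.0247; 0.0214 0.1211 0.0390; 0.0247 0.0390 0.1734]
step 4: x^-=[2.4007, 4.0190, -0.1954]  P^-=[0.5769 0.1130 0.0039; 0.1130 0.4294 0.0638; 0.0039 0.0638 0.5151]  S=[1.0684 0.1199 -0.1716; 0.1199 0.6378 -0.0268; -0.1716 -0.0268 0.7522]  K=[0.5168 0.1736 0.0749; -0.0525 0.6986 -0.0537; -0.0344 0.1349 0.6596]  nu=[0.4231, -6.0590, 1.8583]  x^+=[1.7068, -0.3361, 0.1986]  P^+=[0.2606 0.0212 0.0246; 0.0212 0.1208 0.0387; 0.0246 0.0387 0.1731]
step 5: x^-=[2.0563, -0.0777, -0.0906]  P^-=[0.5657 0.1113 0.0049; 0.1113 0.4287 0.0636; 0.0049 0.0636 0.5146]  S=[1.0571 0.1173 -0.1699; 0.1173 0.6366 -0.0267; -0.1699 -0.0267 0.7517]  K=[0.5121 0.1725 0.0748; -0.0526 0.6983 -0.0538; -0.0345 0.1346 0.6594]  nu=[-0.0598, -0.4579, 3.1716]  x^+=[2.1838, -0.5650, 1.9413]  P^+=[0.2583 0.0211 0.0245; 0.0211 0.1207 0.0386; 0.0245 0.0386 0.1730]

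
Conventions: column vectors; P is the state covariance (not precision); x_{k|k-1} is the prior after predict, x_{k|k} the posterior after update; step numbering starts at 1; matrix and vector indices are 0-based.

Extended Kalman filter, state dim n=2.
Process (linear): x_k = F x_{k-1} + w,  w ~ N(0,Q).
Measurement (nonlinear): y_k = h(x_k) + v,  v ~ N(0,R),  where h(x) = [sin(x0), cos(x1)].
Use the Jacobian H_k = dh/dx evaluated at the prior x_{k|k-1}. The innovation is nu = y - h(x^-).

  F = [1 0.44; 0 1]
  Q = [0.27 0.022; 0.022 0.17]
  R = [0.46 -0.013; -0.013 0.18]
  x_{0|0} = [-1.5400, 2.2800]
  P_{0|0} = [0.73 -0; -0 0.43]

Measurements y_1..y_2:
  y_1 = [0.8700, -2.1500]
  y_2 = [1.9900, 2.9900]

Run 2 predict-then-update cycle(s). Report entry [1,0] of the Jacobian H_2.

step 1: x^-=[-0.5368, 2.2800]  P^-=[1.0832 0.2112; 0.2112 0.6000]  H_jac=[0.8593 0.0000; 0.0000 -0.7589]  S=[1.2600 -0.1507; -0.1507 0.5255]  K=[0.7273 -0.0964; 0.0418 -0.8544]  nu=[1.3814, -1.4988]  x^+=[0.6123, 3.6183]  P^+=[0.3908 0.0353; 0.0353 0.2034]
step 2: x^-=[2.2044, 3.6183]  P^-=[0.7312 0.1468; 0.1468 0.3734]  H_jac=[-0.5920 0.0000; 0.0000 0.4589]  S=[0.7163 -0.0529; -0.0529 0.2586]  K=[-0.5941 0.1390; -0.0735 0.6475]  nu=[1.1841, 3.8785]  x^+=[2.0400, 6.0424]  P^+=[0.4647 0.0714; 0.0714 0.2560]

H_jac[1,0] = 0.0000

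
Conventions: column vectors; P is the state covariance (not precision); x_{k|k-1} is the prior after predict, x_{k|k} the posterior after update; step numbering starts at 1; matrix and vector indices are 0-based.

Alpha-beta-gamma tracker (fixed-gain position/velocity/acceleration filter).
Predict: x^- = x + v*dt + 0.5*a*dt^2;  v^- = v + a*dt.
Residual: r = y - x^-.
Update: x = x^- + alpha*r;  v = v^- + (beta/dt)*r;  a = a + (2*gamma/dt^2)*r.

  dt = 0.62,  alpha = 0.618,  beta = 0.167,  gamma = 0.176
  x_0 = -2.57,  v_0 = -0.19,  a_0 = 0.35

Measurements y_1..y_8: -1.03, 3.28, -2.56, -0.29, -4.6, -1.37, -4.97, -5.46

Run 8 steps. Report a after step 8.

a_post = 2.0808

step 1: x_pred=-2.6205  r=1.5905  x^+=-1.6376  v^+=0.4554  a^+=1.8065
step 2: x_pred=-1.0080  r=4.2880  x^+=1.6420  v^+=2.7304  a^+=5.7331
step 3: x_pred=4.4367  r=-6.9967  x^+=0.1128  v^+=4.4003  a^+=-0.6739
step 4: x_pred=2.7114  r=-3.0014  x^+=0.8565  v^+=3.1740  a^+=-3.4224
step 5: x_pred=2.1667  r=-6.7667  x^+=-2.0151  v^+=-0.7705  a^+=-9.6187
step 6: x_pred=-4.3415  r=2.9715  x^+=-2.5051  v^+=-5.9337  a^+=-6.8976
step 7: x_pred=-7.5097  r=2.5397  x^+=-5.9402  v^+=-9.5261  a^+=-4.5720
step 8: x_pred=-12.7251  r=7.2651  x^+=-8.2353  v^+=-10.4038  a^+=2.0808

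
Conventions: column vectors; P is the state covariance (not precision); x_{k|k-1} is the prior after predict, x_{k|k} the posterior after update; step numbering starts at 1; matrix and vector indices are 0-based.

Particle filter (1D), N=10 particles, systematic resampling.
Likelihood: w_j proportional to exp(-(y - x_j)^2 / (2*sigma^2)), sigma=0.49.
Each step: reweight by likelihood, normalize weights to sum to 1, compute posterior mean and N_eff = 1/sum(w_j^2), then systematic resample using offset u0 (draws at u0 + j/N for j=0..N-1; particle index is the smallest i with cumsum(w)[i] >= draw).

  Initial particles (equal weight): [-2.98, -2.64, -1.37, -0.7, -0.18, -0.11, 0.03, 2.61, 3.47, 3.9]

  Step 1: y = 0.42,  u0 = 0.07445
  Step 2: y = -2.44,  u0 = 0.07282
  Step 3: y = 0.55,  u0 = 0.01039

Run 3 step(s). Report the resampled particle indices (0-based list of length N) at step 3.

step 1: w=[0.0000, 0.0000, 0.0007, 0.0400, 0.2578, 0.3040, 0.3975, 0.0000, 0.0000, 0.0000]  mean=-0.0968  Neff=3.1402  idx=[4, 4, 4, 5, 5, 5, 6, 6, 6, 6]
step 2: w=[0.1983, 0.1983, 0.1983, 0.1016, 0.1016, 0.1016, 0.0251, 0.0251, 0.0251, 0.0251]  mean=-0.1376  Neff=6.6016  idx=[0, 0, 1, 1, 2, 2, 3, 4, 5, 8]
step 3: w=[0.0877, 0.0877, 0.0877, 0.0877, 0.0877, 0.0877, 0.1074, 0.1074, 0.1074, 0.1515]  mean=-0.1256  Neff=9.6409  idx=[0, 1, 2, 3, 4, 5, 6, 7, 8, 9]

resampled_idx = [0, 1, 2, 3, 4, 5, 6, 7, 8, 9]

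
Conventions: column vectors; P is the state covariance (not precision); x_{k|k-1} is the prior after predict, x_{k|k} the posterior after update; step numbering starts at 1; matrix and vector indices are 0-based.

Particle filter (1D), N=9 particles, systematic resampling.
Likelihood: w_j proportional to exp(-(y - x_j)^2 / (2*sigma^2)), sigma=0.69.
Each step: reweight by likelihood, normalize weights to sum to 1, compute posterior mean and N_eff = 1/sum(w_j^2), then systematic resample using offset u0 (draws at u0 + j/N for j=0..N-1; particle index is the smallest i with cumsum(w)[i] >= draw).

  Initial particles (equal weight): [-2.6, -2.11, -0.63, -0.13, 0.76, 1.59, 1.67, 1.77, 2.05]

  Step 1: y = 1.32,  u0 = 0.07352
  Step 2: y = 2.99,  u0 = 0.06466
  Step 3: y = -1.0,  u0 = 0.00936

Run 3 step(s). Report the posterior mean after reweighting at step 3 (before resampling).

step 1: w=[0.0000, 0.0000, 0.0046, 0.0273, 0.1784, 0.2297, 0.2180, 0.2004, 0.1417]  mean=1.5036  Neff=5.1785  idx=[4, 4, 5, 5, 6, 6, 7, 7, 8]
step 2: w=[0.0038, 0.0038, 0.0911, 0.0911, 0.1145, 0.1145, 0.1495, 0.1495, 0.2821]  mean=1.7855  Neff=5.9830  idx=[2, 3, 4, 5, 6, 7, 8, 8, 8]
step 3: w=[0.2376, 0.2376, 0.1527, 0.1527, 0.0863, 0.0863, 0.0156, 0.0156, 0.0156]  mean=1.6670  Neff=5.7078  idx=[0, 0, 0, 1, 1, 2, 3, 4, 5]

post_mean = 1.6670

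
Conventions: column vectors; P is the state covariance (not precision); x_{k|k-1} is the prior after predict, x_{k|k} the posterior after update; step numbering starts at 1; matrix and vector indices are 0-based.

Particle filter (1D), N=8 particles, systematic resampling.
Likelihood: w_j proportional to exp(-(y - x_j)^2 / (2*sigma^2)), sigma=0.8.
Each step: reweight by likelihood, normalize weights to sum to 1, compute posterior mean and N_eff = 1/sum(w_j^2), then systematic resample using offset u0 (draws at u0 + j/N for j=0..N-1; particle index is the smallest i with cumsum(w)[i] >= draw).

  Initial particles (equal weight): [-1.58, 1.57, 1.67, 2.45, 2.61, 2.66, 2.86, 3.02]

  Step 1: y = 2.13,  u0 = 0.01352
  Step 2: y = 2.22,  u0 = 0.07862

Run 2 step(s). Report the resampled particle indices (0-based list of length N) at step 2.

step 1: w=[0.0000, 0.1452, 0.1573, 0.1713, 0.1550, 0.1490, 0.1224, 0.0999]  mean=2.3627  Neff=6.8341  idx=[1, 1, 2, 3, 4, 5, 5, 6]
step 2: w=[0.1103, 0.1103, 0.1211, 0.1472, 0.1362, 0.1318, 0.1318, 0.1114]  mean=2.2843  Neff=7.9148  idx=[0, 1, 2, 3, 4, 5, 6, 7]

resampled_idx = [0, 1, 2, 3, 4, 5, 6, 7]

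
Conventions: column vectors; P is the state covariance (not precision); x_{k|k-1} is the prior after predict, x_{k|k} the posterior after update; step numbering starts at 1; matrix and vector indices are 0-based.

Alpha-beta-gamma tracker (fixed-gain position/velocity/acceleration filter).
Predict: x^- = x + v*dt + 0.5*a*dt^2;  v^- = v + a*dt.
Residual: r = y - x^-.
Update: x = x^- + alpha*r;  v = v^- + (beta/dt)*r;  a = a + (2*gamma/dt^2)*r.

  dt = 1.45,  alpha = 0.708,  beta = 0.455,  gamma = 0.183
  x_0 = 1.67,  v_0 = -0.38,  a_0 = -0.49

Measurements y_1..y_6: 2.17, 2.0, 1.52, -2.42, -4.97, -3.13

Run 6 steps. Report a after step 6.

a_post = 0.2445

step 1: x_pred=0.6039  r=1.5661  x^+=1.7127  v^+=-0.5991  a^+=-0.2174
step 2: x_pred=0.6155  r=1.3845  x^+=1.5957  v^+=-0.4798  a^+=0.0236
step 3: x_pred=0.9248  r=0.5952  x^+=1.3462  v^+=-0.2588  a^+=0.1272
step 4: x_pred=1.1047  r=-3.5247  x^+=-1.3908  v^+=-1.1803  a^+=-0.4863
step 5: x_pred=-3.6135  r=-1.3565  x^+=-4.5739  v^+=-2.3112  a^+=-0.7225
step 6: x_pred=-8.6846  r=5.5546  x^+=-4.7519  v^+=-1.6158  a^+=0.2445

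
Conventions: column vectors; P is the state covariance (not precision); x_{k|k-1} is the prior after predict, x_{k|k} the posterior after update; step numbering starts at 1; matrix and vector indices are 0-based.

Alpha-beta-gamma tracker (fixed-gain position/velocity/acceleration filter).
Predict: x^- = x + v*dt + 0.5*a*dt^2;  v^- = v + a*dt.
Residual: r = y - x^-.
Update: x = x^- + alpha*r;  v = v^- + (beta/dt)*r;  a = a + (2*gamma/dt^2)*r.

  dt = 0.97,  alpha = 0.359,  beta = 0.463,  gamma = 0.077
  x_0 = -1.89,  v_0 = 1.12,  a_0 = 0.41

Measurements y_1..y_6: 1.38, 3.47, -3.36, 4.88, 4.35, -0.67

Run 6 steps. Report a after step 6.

step 1: x_pred=-0.6107  r=1.9907  x^+=0.1040  v^+=2.4679  a^+=0.7358
step 2: x_pred=2.8440  r=0.6260  x^+=3.0687  v^+=3.4805  a^+=0.8383
step 3: x_pred=6.8392  r=-10.1992  x^+=3.1777  v^+=-0.5747  a^+=-0.8310
step 4: x_pred=2.2293  r=2.6507  x^+=3.1809  v^+=-0.1155  a^+=-0.3972
step 5: x_pred=2.8820  r=1.4680  x^+=3.4090  v^+=0.1999  a^+=-0.1569
step 6: x_pred=3.5291  r=-4.1991  x^+=2.0216  v^+=-1.9566  a^+=-0.8442

a_post = -0.8442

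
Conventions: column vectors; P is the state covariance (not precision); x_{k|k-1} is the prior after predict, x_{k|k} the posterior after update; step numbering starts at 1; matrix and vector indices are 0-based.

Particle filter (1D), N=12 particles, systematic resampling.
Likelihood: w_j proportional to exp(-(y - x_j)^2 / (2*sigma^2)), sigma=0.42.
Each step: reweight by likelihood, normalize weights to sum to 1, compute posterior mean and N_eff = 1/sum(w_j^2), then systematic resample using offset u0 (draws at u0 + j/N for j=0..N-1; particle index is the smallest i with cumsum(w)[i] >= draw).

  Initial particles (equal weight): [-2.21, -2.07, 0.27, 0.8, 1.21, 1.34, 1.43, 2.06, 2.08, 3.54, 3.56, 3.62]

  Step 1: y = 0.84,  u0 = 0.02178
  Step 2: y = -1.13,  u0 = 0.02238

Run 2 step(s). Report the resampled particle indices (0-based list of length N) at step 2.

step 1: w=[0.0000, 0.0000, 0.1343, 0.3358, 0.2288, 0.1661, 0.1258, 0.0050, 0.0043, 0.0000, 0.0000, 0.0000]  mean=1.0033  Neff=4.4135  idx=[2, 2, 3, 3, 3, 3, 4, 4, 4, 5, 5, 6]
step 2: w=[0.4933, 0.4933, 0.0033, 0.0033, 0.0033, 0.0033, 0.0000, 0.0000, 0.0000, 0.0000, 0.0000, 0.0000]  mean=0.2771  Neff=2.0543  idx=[0, 0, 0, 0, 0, 0, 1, 1, 1, 1, 1, 1]

resampled_idx = [0, 0, 0, 0, 0, 0, 1, 1, 1, 1, 1, 1]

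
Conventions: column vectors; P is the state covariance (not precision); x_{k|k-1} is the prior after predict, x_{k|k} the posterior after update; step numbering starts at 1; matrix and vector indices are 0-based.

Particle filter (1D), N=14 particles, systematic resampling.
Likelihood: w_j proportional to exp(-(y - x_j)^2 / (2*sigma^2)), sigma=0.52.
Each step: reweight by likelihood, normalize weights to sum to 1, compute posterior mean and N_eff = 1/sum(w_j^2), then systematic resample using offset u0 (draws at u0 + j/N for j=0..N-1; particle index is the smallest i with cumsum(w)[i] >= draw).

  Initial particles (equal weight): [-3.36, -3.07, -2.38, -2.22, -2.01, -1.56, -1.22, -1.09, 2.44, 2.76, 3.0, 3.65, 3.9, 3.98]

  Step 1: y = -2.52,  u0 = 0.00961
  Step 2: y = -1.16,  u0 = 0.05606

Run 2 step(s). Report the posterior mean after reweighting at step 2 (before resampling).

post_mean = -1.9273

step 1: w=[0.0770, 0.1623, 0.2739, 0.2405, 0.1756, 0.0517, 0.0125, 0.0065, 0.0000, 0.0000, 0.0000, 0.0000, 0.0000, 0.0000]  mean=-2.3989  Neff=5.0288  idx=[0, 1, 1, 1, 2, 2, 2, 2, 3, 3, 3, 4, 4, 5]
step 2: w=[0.0001, 0.0006, 0.0006, 0.0006, 0.0335, 0.0335, 0.0335, 0.0335, 0.0658, 0.0658, 0.0658, 0.1381, 0.1381, 0.3907]  mean=-1.9273  Neff=4.8029  idx=[5, 7, 8, 10, 11, 11, 12, 12, 13, 13, 13, 13, 13, 13]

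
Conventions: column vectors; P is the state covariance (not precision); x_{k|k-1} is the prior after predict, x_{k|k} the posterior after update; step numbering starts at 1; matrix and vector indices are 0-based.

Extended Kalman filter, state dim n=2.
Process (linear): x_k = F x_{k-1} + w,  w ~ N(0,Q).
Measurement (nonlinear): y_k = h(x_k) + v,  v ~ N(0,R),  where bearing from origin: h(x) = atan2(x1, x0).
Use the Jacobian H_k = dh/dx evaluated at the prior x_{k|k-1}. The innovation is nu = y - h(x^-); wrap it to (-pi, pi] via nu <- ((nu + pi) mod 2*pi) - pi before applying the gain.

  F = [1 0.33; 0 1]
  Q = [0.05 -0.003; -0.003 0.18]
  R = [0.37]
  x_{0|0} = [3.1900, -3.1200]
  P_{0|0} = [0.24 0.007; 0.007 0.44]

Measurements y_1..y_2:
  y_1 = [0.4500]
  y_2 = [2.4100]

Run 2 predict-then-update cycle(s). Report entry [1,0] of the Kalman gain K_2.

step 1: x^-=[2.1604, -3.1200]  P^-=[0.3425 0.1492; 0.1492 0.6200]  H_jac=[0.2166 0.1500]  S=[0.4097]  K=[0.2357; 0.3059]  nu=[1.4152]  x^+=[2.4940, -2.6871]  P^+=[0.3198 0.1197; 0.1197 0.5817]
step 2: x^-=[1.6073, -2.6871]  P^-=[0.5121 0.3086; 0.3086 0.7617]  H_jac=[0.2741 0.1639]  S=[0.4567]  K=[0.4181; 0.4586]  nu=[-2.8414]  x^+=[0.4192, -3.9903]  P^+=[0.4322 0.2210; 0.2210 0.6656]

K[1,0] = 0.4586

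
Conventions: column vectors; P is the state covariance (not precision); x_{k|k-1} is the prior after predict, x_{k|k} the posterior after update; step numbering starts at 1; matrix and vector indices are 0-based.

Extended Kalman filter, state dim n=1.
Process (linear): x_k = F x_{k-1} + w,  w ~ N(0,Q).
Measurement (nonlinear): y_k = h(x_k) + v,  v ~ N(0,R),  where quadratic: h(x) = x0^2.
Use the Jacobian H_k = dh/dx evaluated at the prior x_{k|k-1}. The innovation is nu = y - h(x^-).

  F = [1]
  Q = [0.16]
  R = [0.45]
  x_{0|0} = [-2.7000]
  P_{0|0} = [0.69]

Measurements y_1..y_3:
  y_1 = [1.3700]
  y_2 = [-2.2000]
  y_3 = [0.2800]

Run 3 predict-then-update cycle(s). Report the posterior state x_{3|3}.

step 1: x^-=[-2.7000]  P^-=[0.8500]  H_jac=[-5.4000]  S=[25.2360]  K=[-0.1819]  nu=[-5.9200]  x^+=[-1.6233]  P^+=[0.0152]
step 2: x^-=[-1.6233]  P^-=[0.1752]  H_jac=[-3.2465]  S=[2.2961]  K=[-0.2477]  nu=[-4.8349]  x^+=[-0.4258]  P^+=[0.0343]
step 3: x^-=[-0.4258]  P^-=[0.1943]  H_jac=[-0.8517]  S=[0.5910]  K=[-0.2801]  nu=[0.0987]  x^+=[-0.4535]  P^+=[0.1480]

x_post = [-0.4535]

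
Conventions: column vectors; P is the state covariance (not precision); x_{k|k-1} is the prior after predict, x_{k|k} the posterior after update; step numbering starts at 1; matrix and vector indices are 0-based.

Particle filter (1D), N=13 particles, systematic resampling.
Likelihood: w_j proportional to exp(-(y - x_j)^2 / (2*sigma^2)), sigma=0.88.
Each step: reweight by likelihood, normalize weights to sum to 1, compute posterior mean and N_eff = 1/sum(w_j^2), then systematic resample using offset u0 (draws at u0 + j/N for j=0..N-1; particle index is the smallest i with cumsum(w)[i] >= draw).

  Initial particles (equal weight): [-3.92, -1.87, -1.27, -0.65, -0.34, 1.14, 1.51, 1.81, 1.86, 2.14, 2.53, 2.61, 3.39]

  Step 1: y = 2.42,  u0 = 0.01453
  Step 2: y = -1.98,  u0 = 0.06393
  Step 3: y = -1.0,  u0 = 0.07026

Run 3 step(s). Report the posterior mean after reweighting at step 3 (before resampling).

post_mean = 1.1762

step 1: w=[0.0000, 0.0000, 0.0000, 0.0004, 0.0012, 0.0578, 0.0975, 0.1308, 0.1359, 0.1582, 0.1651, 0.1625, 0.0906]  mean=2.1895  Neff=7.3897  idx=[5, 6, 7, 7, 8, 8, 9, 9, 10, 10, 11, 11, 12]
step 2: w=[0.7104, 0.1465, 0.0358, 0.0358, 0.0279, 0.0279, 0.0066, 0.0066, 0.0008, 0.0008, 0.0005, 0.0005, 0.0000]  mean=1.2991  Neff=1.8855  idx=[0, 0, 0, 0, 0, 0, 0, 0, 0, 1, 1, 3, 6]
step 3: w=[0.1019, 0.1019, 0.1019, 0.1019, 0.1019, 0.1019, 0.1019, 0.1019, 0.1019, 0.0336, 0.0336, 0.0120, 0.0034]  mean=1.1762  Neff=10.4226  idx=[0, 1, 2, 2, 3, 4, 5, 5, 6, 7, 8, 8, 11]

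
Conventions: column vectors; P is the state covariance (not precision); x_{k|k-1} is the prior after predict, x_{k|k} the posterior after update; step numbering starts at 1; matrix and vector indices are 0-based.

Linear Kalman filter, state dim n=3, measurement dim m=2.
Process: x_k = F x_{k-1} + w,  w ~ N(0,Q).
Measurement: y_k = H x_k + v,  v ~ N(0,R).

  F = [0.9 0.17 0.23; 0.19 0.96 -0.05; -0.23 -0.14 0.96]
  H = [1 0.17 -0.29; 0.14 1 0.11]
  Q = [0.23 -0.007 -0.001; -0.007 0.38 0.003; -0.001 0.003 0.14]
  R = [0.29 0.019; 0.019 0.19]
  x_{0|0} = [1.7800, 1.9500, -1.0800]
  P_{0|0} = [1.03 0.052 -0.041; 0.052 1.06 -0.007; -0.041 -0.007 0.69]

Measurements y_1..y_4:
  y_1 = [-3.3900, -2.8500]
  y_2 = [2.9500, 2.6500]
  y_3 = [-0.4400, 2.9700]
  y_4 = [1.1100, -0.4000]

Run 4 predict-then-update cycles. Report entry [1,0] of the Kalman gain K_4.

step 1: x^-=[1.6851, 2.2642, -1.7192]  P^-=[1.1298 0.3794 -0.1298; 0.3794 1.4162 -0.2449; -0.1298 -0.2449 0.8745]  S=[1.7627 0.8359; 0.8359 1.6873]  K=[0.7213 -0.0472; -0.0173 0.8635; -0.2539 0.0269]  nu=[-5.9586, -5.1610]  x^+=[-2.3691, -2.0887, -0.3450]  P^+=[0.2659 -0.0511 0.1689; -0.0511 0.1828 -0.1082; 0.1689 -0.1082 0.7711]
step 2: x^-=[-2.5666, -2.4380, 0.5061]  P^-=[0.5373 -0.0095 0.2411; -0.0095 0.5485 -0.1253; 0.2411 -0.1253 0.8195]  S=[0.7814 0.2023; 0.2023 0.7362]  K=[0.6068 -0.0415; -0.0365 0.7346; -0.0241 0.0047]  nu=[6.0779, 5.3917]  x^+=[0.8980, 1.3007, 0.3854]  P^+=[0.2585 -0.0602 0.2519; -0.0602 0.1611 -0.1249; 0.2519 -0.1249 0.8191]
step 3: x^-=[1.1179, 1.4000, -0.0187]  P^-=[0.5634 -0.0268 0.3204; -0.0268 0.5250 -0.1215; 0.3204 -0.1215 0.8301]  S=[0.7555 0.1884; 0.1884 0.7118]  K=[0.6276 -0.0434; -0.0521 0.7274; 0.0781 -0.0001]  nu=[-1.8014, 1.4156]  x^+=[-0.0741, 2.5235, -0.1595]  P^+=[0.2748 -0.0660 0.2840; -0.0660 0.1607 -0.1291; 0.2840 -0.1291 0.8255]
step 4: x^-=[0.3256, 2.4165, -0.4893]  P^-=[0.5882 -0.0303 0.3449; -0.0303 0.5230 -0.1187; 0.3449 -0.1187 0.8235]  S=[0.7639 0.1891; 0.1891 0.7105]  K=[0.6433 -0.0445; -0.0582 0.7272; 0.1129 -0.0017]  nu=[0.2317, -2.8082]  x^+=[0.5997, 0.3608, -0.4585]  P^+=[0.2815 -0.0676 0.2905; -0.0676 0.1606 -0.1284; 0.2905 -0.1284 0.8139]

K[1,0] = -0.0582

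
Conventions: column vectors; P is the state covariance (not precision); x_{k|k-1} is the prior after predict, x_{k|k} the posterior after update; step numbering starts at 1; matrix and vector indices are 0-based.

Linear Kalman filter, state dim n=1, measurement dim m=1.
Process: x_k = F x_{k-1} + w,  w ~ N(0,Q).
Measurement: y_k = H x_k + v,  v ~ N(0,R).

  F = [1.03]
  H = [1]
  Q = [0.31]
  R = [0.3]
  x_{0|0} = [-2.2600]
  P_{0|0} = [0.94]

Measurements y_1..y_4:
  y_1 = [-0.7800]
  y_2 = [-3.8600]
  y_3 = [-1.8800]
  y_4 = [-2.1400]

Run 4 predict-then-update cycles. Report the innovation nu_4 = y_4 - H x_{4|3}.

step 1: x^-=[-2.3278]  P^-=[1.3072]  S=[1.6072]  K=[0.8133]  nu=[1.5478]  x^+=[-1.0689]  P^+=[0.2440]
step 2: x^-=[-1.1010]  P^-=[0.5689]  S=[0.8689]  K=[0.6547]  nu=[-2.7590]  x^+=[-2.9074]  P^+=[0.1964]
step 3: x^-=[-2.9946]  P^-=[0.5184]  S=[0.8184]  K=[0.6334]  nu=[1.1146]  x^+=[-2.2886]  P^+=[0.1900]
step 4: x^-=[-2.3572]  P^-=[0.5116]  S=[0.8116]  K=[0.6304]  nu=[0.2172]  x^+=[-2.2203]  P^+=[0.1891]

innov = [0.2172]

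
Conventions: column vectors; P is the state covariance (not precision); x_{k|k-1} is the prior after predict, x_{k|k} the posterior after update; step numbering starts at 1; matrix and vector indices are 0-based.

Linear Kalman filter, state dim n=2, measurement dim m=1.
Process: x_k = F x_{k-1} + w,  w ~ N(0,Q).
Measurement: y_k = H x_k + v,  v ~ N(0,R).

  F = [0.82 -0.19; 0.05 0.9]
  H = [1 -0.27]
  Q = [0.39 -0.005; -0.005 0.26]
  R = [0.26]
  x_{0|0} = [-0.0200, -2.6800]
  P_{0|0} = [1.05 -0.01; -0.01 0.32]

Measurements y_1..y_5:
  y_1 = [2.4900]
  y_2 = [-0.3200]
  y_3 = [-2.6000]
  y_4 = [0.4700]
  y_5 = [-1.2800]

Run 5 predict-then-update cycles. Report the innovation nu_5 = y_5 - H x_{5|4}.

innov = [-1.4886]

step 1: x^-=[0.4928, -2.4130]  P^-=[1.1107 -0.0240; -0.0240 0.5209]  S=[1.4216]  K=[0.7858; -0.1158]  nu=[1.3457]  x^+=[1.5503, -2.5688]  P^+=[0.2328 0.1054; 0.1054 0.5019]
step 2: x^-=[1.7593, -2.2344]  P^-=[0.5318 -0.0045; -0.0045 0.6766]  S=[0.8435]  K=[0.6319; -0.2219]  nu=[-2.6826]  x^+=[0.0643, -1.6392]  P^+=[0.1950 0.1138; 0.1138 0.6350]
step 3: x^-=[0.3641, -1.4721]  P^-=[0.5086 -0.0227; -0.0227 0.7851]  S=[0.8381]  K=[0.6142; -0.2800]  nu=[-3.3616]  x^+=[-1.7004, -0.5307]  P^+=[0.1925 0.1214; 0.1214 0.7194]
step 4: x^-=[-1.2935, -0.5626]  P^-=[0.5075 -0.0317; -0.0317 0.8541]  S=[0.8469]  K=[0.6094; -0.3097]  nu=[1.6116]  x^+=[-0.3114, -1.0617]  P^+=[0.1930 0.1282; 0.1282 0.7729]
step 5: x^-=[-0.0536, -0.9711]  P^-=[0.5078 -0.0359; -0.0359 0.8981]  S=[0.8526]  K=[0.6069; -0.3265]  nu=[-1.4886]  x^+=[-0.9571, -0.4851]  P^+=[0.1937 0.1331; 0.1331 0.8072]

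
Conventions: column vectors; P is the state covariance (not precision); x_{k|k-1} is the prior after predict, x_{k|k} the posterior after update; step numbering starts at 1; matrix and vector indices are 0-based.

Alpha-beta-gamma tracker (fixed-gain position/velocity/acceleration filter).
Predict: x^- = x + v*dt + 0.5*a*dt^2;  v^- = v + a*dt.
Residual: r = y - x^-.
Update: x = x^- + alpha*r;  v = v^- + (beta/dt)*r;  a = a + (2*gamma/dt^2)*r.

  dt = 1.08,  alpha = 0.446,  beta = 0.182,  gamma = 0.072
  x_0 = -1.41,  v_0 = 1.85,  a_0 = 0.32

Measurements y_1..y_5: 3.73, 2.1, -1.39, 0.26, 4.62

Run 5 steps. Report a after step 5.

step 1: x_pred=0.7746  r=2.9554  x^+=2.0927  v^+=2.6936  a^+=0.6849
step 2: x_pred=5.4013  r=-3.3013  x^+=3.9289  v^+=2.8770  a^+=0.2773
step 3: x_pred=7.1977  r=-8.5877  x^+=3.3676  v^+=1.7293  a^+=-0.7829
step 4: x_pred=4.7786  r=-4.5186  x^+=2.7633  v^+=0.1222  a^+=-1.3408
step 5: x_pred=2.1134  r=2.5066  x^+=3.2313  v^+=-0.9034  a^+=-1.0313

a_post = -1.0313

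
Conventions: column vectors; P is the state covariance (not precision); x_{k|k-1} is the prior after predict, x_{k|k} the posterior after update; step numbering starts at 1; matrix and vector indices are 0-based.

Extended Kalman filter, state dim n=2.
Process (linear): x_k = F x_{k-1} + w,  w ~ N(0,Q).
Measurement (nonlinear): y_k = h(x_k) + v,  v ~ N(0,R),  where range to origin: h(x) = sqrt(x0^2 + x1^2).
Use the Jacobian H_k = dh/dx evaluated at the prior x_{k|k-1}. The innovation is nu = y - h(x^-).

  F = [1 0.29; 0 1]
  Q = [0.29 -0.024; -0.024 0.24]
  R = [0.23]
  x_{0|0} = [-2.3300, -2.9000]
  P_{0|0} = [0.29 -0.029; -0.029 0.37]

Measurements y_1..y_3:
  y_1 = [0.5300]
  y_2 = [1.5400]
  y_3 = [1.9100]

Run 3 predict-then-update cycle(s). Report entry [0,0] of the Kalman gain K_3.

K[0,0] = -0.5530

step 1: x^-=[-3.1710, -2.9000]  P^-=[0.5943 0.0543; 0.0543 0.6100]  H_jac=[-0.7379 -0.6749]  S=[0.8855]  K=[-0.5366; -0.5101]  nu=[-3.7671]  x^+=[-1.1495, -0.9783]  P^+=[0.3393 -0.1881; -0.1881 0.3796]
step 2: x^-=[-1.4332, -0.9783]  P^-=[0.5521 -0.1020; -0.1020 0.6196]  H_jac=[-0.8259 -0.5638]  S=[0.7085]  K=[-0.5624; -0.3740]  nu=[-0.1952]  x^+=[-1.3234, -0.9052]  P^+=[0.3280 -0.2511; -0.2511 0.5204]
step 3: x^-=[-1.5859, -0.9052]  P^-=[0.5161 -0.1242; -0.1242 0.7604]  H_jac=[-0.8685 -0.4957]  S=[0.6993]  K=[-0.5530; -0.3849]  nu=[0.0839]  x^+=[-1.6323, -0.9375]  P^+=[0.3023 -0.2730; -0.2730 0.6568]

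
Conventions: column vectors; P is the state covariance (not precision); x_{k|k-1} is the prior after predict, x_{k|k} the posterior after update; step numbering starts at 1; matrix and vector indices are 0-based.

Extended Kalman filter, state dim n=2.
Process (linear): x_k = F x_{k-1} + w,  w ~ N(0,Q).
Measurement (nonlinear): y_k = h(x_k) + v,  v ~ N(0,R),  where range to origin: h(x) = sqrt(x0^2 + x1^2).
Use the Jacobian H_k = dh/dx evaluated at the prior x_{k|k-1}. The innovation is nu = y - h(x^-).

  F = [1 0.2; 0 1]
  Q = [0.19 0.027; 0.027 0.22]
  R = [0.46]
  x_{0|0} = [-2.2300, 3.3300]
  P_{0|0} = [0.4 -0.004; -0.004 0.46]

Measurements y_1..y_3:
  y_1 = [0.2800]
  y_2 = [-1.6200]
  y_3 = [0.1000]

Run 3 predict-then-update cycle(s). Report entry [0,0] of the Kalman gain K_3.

K[0,0] = -0.7268

step 1: x^-=[-1.5640, 3.3300]  P^-=[0.6068 0.1150; 0.1150 0.6800]  H_jac=[-0.4251 0.9051]  S=[1.0383]  K=[-0.1482; 0.5457]  nu=[-3.3990]  x^+=[-1.0603, 1.4751]  P^+=[0.5840 0.1990; 0.1990 0.3708]
step 2: x^-=[-0.7653, 1.4751]  P^-=[0.8684 0.3001; 0.3001 0.5908]  H_jac=[-0.4605 0.8877]  S=[0.8643]  K=[-0.1545; 0.4468]  nu=[-3.2818]  x^+=[-0.2584, 0.0086]  P^+=[0.8478 0.3598; 0.3598 0.4182]
step 3: x^-=[-0.2566, 0.0086]  P^-=[1.1984 0.4704; 0.4704 0.6382]  H_jac=[-0.9994 0.0336]  S=[1.6262]  K=[-0.7268; -0.2759]  nu=[-0.1568]  x^+=[-0.1427, 0.0519]  P^+=[0.3394 0.1443; 0.1443 0.5144]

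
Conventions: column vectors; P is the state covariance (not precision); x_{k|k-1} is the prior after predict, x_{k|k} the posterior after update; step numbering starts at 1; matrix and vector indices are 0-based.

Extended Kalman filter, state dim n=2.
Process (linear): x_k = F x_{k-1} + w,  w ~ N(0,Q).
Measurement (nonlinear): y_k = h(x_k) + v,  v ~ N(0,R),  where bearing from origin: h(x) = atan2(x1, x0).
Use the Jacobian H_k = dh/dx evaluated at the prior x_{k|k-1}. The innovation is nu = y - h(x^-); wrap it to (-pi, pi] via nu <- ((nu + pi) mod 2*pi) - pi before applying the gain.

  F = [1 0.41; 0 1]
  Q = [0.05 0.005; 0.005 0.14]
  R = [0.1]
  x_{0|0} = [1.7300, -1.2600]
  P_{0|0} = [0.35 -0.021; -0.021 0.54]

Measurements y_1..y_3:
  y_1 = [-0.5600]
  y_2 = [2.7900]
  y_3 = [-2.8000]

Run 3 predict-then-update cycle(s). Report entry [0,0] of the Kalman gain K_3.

K[0,0] = 0.4053

step 1: x^-=[1.2134, -1.2600]  P^-=[0.4736 0.2054; 0.2054 0.6800]  H_jac=[0.4118 0.3965]  S=[0.3543]  K=[0.7803; 0.9998]  nu=[0.2442]  x^+=[1.4040, -1.0158]  P^+=[0.2579 -0.0710; -0.0710 0.3258]
step 2: x^-=[0.9875, -1.0158]  P^-=[0.3044 0.0676; 0.0676 0.4658]  H_jac=[0.5061 0.4920]  S=[0.3244]  K=[0.5774; 0.8120]  nu=[-2.6936]  x^+=[-0.5679, -3.2029]  P^+=[0.1962 -0.0845; -0.0845 0.2520]
step 3: x^-=[-1.8812, -3.2029]  P^-=[0.2193 0.0238; 0.0238 0.3920]  H_jac=[0.2321 -0.1363]  S=[0.1176]  K=[0.4053; -0.4074]  nu=[-0.6982]  x^+=[-2.1641, -2.9185]  P^+=[0.2000 0.0432; 0.0432 0.3724]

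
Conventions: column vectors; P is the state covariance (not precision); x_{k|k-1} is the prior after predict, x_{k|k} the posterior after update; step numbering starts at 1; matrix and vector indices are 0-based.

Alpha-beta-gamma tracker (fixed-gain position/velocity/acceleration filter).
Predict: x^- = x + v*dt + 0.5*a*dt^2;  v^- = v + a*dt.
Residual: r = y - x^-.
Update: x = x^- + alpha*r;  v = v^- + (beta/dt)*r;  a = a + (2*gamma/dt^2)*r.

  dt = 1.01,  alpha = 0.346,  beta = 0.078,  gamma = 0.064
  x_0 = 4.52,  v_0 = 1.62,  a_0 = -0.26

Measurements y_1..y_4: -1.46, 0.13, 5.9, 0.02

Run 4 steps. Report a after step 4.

a_post = -1.0153

step 1: x_pred=6.0236  r=-7.4836  x^+=3.4343  v^+=0.7795  a^+=-1.1990
step 2: x_pred=3.6100  r=-3.4800  x^+=2.4059  v^+=-0.7003  a^+=-1.6357
step 3: x_pred=0.8643  r=5.0357  x^+=2.6067  v^+=-1.9634  a^+=-1.0038
step 4: x_pred=0.1116  r=-0.0916  x^+=0.0799  v^+=-2.9844  a^+=-1.0153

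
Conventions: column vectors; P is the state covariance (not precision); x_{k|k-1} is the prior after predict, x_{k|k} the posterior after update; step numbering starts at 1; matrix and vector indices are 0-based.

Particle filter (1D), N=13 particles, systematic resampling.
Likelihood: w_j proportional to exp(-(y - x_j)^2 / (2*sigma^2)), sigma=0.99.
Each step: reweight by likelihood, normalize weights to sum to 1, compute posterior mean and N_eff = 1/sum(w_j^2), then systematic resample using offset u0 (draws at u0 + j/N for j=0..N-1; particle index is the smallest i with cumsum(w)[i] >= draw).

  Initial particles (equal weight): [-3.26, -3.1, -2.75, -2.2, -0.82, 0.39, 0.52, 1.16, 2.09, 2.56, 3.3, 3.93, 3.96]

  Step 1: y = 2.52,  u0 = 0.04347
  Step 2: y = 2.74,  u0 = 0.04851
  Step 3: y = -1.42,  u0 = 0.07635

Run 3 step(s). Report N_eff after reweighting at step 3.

N_eff = 5.3491

step 1: w=[0.0000, 0.0000, 0.0000, 0.0000, 0.0008, 0.0249, 0.0327, 0.0980, 0.2290, 0.2515, 0.1845, 0.0913, 0.0874]  mean=2.5756  Neff=5.6508  idx=[6, 7, 8, 8, 8, 9, 9, 9, 10, 10, 10, 11, 12]
step 2: w=[0.0088, 0.0303, 0.0872, 0.0872, 0.0872, 0.1065, 0.1065, 0.1065, 0.0922, 0.0922, 0.0922, 0.0526, 0.0506]  mean=2.7244  Neff=11.2782  idx=[2, 2, 3, 4, 5, 6, 6, 7, 8, 9, 10, 10, 12]
step 3: w=[0.2133, 0.2133, 0.2133, 0.2133, 0.0354, 0.0354, 0.0354, 0.0354, 0.0013, 0.0013, 0.0013, 0.0013, 0.0000]  mean=2.1630  Neff=5.3491  idx=[0, 0, 1, 1, 1, 2, 2, 2, 3, 3, 3, 5, 11]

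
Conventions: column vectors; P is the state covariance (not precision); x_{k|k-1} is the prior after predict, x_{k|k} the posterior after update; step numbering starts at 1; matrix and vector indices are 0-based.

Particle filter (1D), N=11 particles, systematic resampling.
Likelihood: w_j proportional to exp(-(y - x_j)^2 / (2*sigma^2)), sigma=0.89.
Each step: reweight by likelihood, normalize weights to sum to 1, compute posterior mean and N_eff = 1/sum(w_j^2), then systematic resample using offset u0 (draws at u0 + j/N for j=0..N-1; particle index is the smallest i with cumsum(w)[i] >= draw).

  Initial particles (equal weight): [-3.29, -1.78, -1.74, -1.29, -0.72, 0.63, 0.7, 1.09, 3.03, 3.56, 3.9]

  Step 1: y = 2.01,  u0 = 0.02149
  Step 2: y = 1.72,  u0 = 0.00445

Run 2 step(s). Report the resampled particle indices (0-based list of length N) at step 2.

resampled_idx = [0, 1, 2, 3, 4, 4, 5, 5, 6, 7, 8]

step 1: w=[0.0000, 0.0001, 0.0001, 0.0005, 0.0044, 0.1446, 0.1629, 0.2820, 0.2495, 0.1056, 0.0505]  mean=1.8372  Neff=4.9280  idx=[5, 5, 6, 6, 7, 7, 7, 8, 8, 8, 9]
step 2: w=[0.0867, 0.0867, 0.0951, 0.0951, 0.1428, 0.1428, 0.1428, 0.0621, 0.0621, 0.0621, 0.0216]  mean=1.3510  Neff=9.4031  idx=[0, 1, 2, 3, 4, 4, 5, 5, 6, 7, 8]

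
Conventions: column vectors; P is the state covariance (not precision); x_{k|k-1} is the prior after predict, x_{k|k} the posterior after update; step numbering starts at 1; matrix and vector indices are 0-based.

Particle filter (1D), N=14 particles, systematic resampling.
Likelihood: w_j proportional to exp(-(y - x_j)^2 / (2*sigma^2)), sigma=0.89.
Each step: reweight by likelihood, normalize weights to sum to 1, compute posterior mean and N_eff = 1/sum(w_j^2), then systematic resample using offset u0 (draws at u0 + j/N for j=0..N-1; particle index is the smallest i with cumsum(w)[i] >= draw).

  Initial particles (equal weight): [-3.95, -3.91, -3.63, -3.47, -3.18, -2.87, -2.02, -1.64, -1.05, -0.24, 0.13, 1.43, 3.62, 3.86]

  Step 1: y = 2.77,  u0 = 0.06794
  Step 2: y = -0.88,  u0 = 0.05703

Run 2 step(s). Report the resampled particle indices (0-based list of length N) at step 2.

resampled_idx = [0, 0, 0, 0, 1, 1, 1, 1, 1, 2, 2, 2, 2, 2]

step 1: w=[0.0000, 0.0000, 0.0000, 0.0000, 0.0000, 0.0000, 0.0000, 0.0000, 0.0001, 0.0023, 0.0085, 0.2230, 0.4390, 0.3272]  mean=3.1714  Neff=2.8608  idx=[11, 11, 11, 12, 12, 12, 12, 12, 12, 13, 13, 13, 13, 13]
step 2: w=[0.3333, 0.3333, 0.3333, 0.0000, 0.0000, 0.0000, 0.0000, 0.0000, 0.0000, 0.0000, 0.0000, 0.0000, 0.0000, 0.0000]  mean=1.4304  Neff=3.0012  idx=[0, 0, 0, 0, 1, 1, 1, 1, 1, 2, 2, 2, 2, 2]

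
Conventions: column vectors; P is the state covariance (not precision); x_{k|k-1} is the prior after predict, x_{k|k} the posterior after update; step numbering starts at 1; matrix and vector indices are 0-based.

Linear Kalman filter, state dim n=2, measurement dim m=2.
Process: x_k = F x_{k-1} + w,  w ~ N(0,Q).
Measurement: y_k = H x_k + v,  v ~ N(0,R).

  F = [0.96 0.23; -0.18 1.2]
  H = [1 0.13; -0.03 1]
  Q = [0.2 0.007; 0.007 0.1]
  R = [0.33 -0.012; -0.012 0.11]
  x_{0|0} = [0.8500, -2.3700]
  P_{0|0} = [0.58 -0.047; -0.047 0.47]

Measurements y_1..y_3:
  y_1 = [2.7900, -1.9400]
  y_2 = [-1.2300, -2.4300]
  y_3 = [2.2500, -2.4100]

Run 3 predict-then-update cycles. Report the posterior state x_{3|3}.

step 1: x^-=[0.2709, -2.9970]  P^-=[0.7386 -0.0157; -0.0157 0.8159]  S=[1.0783 0.0563; 0.0563 0.9275]  K=[0.6874 -0.0825; 0.0380 0.8779]  nu=[2.9087, 1.0651]  x^+=[2.1824, -1.9514]  P^+=[0.2292 -0.0105; -0.0105 0.0958]
step 2: x^-=[1.6463, -2.7346]  P^-=[0.4117 -0.0178; -0.0178 0.2499]  S=[0.7413 -0.0096; -0.0096 0.3613]  K=[0.5514 -0.0688; 0.0288 0.6938]  nu=[-2.5208, 0.3540]  x^+=[0.2321, -2.5616]  P^+=[0.1839 -0.0087; -0.0087 0.0757]
step 3: x^-=[-0.3663, -3.1157]  P^-=[0.3697 -0.0135; -0.0135 0.2187]  S=[0.6998 -0.0081; -0.0081 0.3299]  K=[0.5250 -0.0617; 0.0290 0.6650]  nu=[3.0214, 0.6947]  x^+=[1.1770, -2.5660]  P^+=[0.1750 -0.0078; -0.0078 0.0726]

x_post = [1.1770, -2.5660]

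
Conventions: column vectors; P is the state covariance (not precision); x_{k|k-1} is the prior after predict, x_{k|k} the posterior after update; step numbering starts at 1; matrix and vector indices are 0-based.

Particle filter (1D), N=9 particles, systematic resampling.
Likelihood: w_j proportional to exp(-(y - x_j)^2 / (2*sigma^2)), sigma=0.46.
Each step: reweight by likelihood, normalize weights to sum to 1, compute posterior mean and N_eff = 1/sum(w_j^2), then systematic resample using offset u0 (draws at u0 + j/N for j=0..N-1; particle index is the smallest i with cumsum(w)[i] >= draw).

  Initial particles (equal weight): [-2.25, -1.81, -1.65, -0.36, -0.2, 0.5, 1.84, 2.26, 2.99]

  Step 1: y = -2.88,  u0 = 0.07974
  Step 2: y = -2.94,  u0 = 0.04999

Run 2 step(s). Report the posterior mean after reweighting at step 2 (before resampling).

step 1: w=[0.8049, 0.1375, 0.0576, 0.0000, 0.0000, 0.0000, 0.0000, 0.0000, 0.0000]  mean=-2.1550  Neff=1.4922  idx=[0, 0, 0, 0, 0, 0, 0, 1, 2]
step 2: w=[0.1387, 0.1387, 0.1387, 0.1387, 0.1387, 0.1387, 0.1387, 0.0209, 0.0084]  mean=-2.2358  Neff=7.4007  idx=[0, 1, 1, 2, 3, 4, 5, 5, 6]

post_mean = -2.2358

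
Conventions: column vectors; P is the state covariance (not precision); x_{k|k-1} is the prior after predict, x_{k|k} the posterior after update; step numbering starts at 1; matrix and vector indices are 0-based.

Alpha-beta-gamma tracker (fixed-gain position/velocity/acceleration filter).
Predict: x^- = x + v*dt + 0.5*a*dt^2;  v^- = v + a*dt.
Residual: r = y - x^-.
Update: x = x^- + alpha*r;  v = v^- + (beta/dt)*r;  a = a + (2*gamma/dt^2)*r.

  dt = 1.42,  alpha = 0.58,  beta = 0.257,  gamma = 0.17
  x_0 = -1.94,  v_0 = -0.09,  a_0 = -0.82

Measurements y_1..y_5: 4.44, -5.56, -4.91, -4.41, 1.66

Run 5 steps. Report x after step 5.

step 1: x_pred=-2.8945  r=7.3345  x^+=1.3595  v^+=0.0730  a^+=0.4167
step 2: x_pred=1.8834  r=-7.4434  x^+=-2.4338  v^+=-0.6823  a^+=-0.8384
step 3: x_pred=-4.2479  r=-0.6621  x^+=-4.6319  v^+=-1.9926  a^+=-0.9500
step 4: x_pred=-8.4192  r=4.0092  x^+=-6.0939  v^+=-2.6160  a^+=-0.2740
step 5: x_pred=-10.0848  r=11.7448  x^+=-3.2728  v^+=-0.8794  a^+=1.7064

x_post = -3.2728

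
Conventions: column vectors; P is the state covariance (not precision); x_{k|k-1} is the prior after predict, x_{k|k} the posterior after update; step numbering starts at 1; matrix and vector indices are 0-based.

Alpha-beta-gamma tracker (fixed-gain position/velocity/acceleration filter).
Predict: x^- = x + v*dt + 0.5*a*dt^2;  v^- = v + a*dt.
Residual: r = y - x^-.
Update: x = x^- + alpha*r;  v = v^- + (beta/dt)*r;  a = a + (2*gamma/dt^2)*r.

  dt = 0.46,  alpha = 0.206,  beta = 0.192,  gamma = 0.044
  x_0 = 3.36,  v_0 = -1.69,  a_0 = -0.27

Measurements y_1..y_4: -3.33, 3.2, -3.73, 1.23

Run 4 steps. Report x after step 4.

step 1: x_pred=2.5540  r=-5.8840  x^+=1.3419  v^+=-4.2701  a^+=-2.7170
step 2: x_pred=-0.9098  r=4.1098  x^+=-0.0632  v^+=-3.8046  a^+=-1.0079
step 3: x_pred=-1.9199  r=-1.8101  x^+=-2.2928  v^+=-5.0237  a^+=-1.7606
step 4: x_pred=-4.7900  r=6.0200  x^+=-3.5499  v^+=-3.3209  a^+=0.7430

x_post = -3.5499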